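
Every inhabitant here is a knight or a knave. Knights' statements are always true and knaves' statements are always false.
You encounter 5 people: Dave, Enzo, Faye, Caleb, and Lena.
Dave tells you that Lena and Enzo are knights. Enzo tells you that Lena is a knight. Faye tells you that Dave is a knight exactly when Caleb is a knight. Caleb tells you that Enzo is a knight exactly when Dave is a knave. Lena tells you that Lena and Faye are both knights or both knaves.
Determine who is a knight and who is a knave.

Dave is a knave, Enzo is a knave, Faye is a knight, Caleb is a knave, and Lena is a knave.

Suppose Dave is a knight. Then Dave's statement "Lena and Enzo are knights" would have to be true. Checking the 16 ways to assign the others, none is consistent with every speaker.
(For instance, with Enzo=knave, Faye=knight, Caleb=knave, Lena=knave, Dave's claim "Lena and Enzo are knights" comes out false where it would need to be true.)
So Dave must be a knave, making "Lena and Enzo are knights" false. Taking Dave=knave, Enzo=knave, Faye=knight, Caleb=knave, Lena=knave, each remaining statement checks out:
  Enzo (knave): "Lena is a knight" — false. ✓
  Faye (knight): "Dave is a knight exactly when Caleb is a knight" — true. ✓
  Caleb (knave): "Enzo is a knight exactly when Dave is a knave" — false. ✓
  Lena (knave): "Lena and Faye are both knights or both knaves" — false. ✓
This is the unique consistent assignment.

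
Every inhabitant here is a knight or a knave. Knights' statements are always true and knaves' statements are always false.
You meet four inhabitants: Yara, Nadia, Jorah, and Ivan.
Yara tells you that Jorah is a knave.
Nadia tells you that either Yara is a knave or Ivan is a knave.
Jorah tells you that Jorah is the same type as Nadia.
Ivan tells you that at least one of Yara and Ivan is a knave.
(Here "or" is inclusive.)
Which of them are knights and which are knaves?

Yara is a knave, Nadia is a knight, Jorah is a knight, and Ivan is a knight.

Yara is a knave; "Jorah is a knave" is False, as required.
Nadia is a knight, and the claim "either Yara is a knave or Ivan is a knave" is indeed true.
As a knight, Jorah's statement "Jorah is the same type as Nadia" should be true; it is.
As a knight, Ivan's statement "at least one of Yara and Ivan is a knave" should be true; it is.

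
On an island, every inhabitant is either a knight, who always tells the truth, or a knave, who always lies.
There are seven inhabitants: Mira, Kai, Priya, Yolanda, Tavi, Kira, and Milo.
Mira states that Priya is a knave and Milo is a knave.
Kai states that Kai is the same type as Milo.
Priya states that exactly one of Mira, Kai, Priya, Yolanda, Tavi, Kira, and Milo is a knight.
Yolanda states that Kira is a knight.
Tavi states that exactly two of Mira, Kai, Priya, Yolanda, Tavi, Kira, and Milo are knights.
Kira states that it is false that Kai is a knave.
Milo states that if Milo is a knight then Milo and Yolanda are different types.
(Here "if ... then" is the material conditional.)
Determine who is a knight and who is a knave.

Mira is a knave, Kai is a knave, Priya is a knave, Yolanda is a knave, Tavi is a knight, Kira is a knave, and Milo is a knight.

Since Mira is a knave, "Priya is a knave and Milo is a knave" needs to be false, which holds.
Kai is a knave, so "Kai is the same type as Milo" must be false — and it is.
Priya (knave): "exactly one of Mira, Kai, Priya, Yolanda, Tavi, Kira, and Milo is a knight" — false. ✓
Yolanda is a knave, so "Kira is a knight" must be false — and it is.
As a knight, Tavi's statement "exactly two of Mira, Kai, Priya, Yolanda, Tavi, Kira, and Milo are knights" should be True; it is.
Kira (knave): "it is false that Kai is a knave" — false. ✓
Milo is a knight; "if Milo is a knight then Milo and Yolanda are different types" is True, as required.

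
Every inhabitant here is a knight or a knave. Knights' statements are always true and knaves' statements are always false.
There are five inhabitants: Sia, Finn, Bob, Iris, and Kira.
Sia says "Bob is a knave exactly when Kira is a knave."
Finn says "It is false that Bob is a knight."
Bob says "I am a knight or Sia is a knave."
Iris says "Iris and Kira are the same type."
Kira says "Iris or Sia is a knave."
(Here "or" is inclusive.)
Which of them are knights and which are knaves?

Since Sia is a knight, "Bob is a knave exactly when Kira is a knave" needs to be true, which holds.
Finn is a knave; "it is false that Bob is a knight" is false, as required.
Bob is a knight, and the claim "I am a knight or Sia is a knave" is indeed true.
Iris is a knave, so "Iris and Kira are the same type" must be false — and it is.
Since Kira is a knight, "Iris or Sia is a knave" needs to be true, which holds.

Sia is a knight, Finn is a knave, Bob is a knight, Iris is a knave, and Kira is a knight.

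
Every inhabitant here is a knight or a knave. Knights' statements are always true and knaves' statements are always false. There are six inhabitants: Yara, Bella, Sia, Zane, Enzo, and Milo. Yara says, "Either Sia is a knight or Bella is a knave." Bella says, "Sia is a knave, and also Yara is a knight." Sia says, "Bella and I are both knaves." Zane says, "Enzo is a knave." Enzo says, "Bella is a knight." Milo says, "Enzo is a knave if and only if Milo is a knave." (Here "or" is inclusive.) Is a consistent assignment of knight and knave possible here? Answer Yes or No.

Checking all 64 assignments, each has at least one speaker whose statement's truth value contradicts their type.

No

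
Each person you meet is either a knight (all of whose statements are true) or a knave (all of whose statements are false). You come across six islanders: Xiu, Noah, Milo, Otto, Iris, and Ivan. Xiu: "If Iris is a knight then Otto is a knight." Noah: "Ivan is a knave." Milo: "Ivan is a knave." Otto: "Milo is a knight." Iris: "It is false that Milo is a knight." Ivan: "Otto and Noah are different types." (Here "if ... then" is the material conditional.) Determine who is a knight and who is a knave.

Xiu is a knight, so "if Iris is a knight then Otto is a knight" must be true — and it is.
Noah is a knight, so "Ivan is a knave" must be true — and it is.
Since Milo is a knight, "Ivan is a knave" needs to be true, which holds.
Since Otto is a knight, "Milo is a knight" needs to be true, which holds.
As a knave, Iris's statement "it is false that Milo is a knight" should be false; it is.
Ivan is a knave; "Otto and Noah are different types" is false, as required.

Xiu is a knight, Noah is a knight, Milo is a knight, Otto is a knight, Iris is a knave, and Ivan is a knave.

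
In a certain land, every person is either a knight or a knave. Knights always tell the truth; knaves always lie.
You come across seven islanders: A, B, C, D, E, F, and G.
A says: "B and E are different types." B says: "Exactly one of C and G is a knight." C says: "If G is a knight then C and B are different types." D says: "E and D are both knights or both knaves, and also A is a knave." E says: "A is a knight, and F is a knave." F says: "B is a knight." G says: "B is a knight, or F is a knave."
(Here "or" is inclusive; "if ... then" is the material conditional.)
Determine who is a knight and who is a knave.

A is a knight, B is a knave, C is a knight, D is a knave, E is a knight, F is a knave, and G is a knight.

As a knight, A's statement "B and E are different types" should be True; it is.
B is a knave, so "exactly one of C and G is a knight" must be false — and it is.
Since C is a knight, "if G is a knight then C and B are different types" needs to be True, which holds.
D (knave): "E and D are both knights or both knaves, and also A is a knave" — false. ✓
As a knight, E's statement "A is a knight, and F is a knave" should be True; it is.
As a knave, F's statement "B is a knight" should be false; it is.
G is a knight, and the claim "B is a knight, or F is a knave" is indeed True.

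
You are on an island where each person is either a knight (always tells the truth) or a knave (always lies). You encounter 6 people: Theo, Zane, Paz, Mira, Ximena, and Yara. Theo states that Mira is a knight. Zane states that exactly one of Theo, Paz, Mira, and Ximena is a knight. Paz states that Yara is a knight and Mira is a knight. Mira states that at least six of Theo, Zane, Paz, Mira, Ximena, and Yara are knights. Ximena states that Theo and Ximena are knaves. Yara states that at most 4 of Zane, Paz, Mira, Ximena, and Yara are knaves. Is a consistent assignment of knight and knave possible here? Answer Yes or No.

Checking all 64 assignments, each has at least one speaker whose statement's truth value contradicts their type.

No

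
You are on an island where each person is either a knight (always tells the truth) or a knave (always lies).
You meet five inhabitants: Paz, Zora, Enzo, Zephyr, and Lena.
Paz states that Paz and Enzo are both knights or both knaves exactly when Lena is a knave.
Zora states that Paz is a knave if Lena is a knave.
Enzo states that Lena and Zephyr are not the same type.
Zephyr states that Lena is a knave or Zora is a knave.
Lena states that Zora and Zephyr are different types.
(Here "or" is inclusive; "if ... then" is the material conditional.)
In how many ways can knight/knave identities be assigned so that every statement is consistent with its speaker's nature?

1

Consistent assignments:
  Paz=knave, Zora=knight, Enzo=knight, Zephyr=knight, Lena=knave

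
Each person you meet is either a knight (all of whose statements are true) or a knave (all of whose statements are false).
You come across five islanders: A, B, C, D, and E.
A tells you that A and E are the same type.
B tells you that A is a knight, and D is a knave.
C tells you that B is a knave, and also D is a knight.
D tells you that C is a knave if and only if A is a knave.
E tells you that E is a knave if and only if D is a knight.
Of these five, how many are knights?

3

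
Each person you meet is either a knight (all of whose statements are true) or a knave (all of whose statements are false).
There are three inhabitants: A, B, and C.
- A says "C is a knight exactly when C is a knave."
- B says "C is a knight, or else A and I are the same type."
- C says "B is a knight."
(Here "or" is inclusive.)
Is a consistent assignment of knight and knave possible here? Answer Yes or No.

Yes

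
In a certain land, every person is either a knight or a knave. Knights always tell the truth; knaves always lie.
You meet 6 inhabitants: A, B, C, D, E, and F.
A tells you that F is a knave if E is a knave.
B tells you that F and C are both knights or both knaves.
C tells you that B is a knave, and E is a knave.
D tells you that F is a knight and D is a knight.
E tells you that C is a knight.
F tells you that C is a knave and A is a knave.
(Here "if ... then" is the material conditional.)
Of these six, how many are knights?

2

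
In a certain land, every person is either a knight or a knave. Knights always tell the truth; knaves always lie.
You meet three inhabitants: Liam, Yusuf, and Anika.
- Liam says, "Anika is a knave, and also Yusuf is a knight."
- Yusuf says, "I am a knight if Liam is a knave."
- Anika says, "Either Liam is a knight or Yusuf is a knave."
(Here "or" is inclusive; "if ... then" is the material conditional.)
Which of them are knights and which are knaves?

Suppose Liam is a knight. Then Liam's statement "Anika is a knave, and also Yusuf is a knight" would have to be true. Checking the 4 ways to assign the others, none is consistent with every speaker.
(For instance, with Yusuf=knave, Anika=knight, Liam's claim "Anika is a knave, and also Yusuf is a knight" comes out false where it would need to be true.)
So Liam must be a knave, making "Anika is a knave, and also Yusuf is a knight" false. Taking Liam=knave, Yusuf=knave, Anika=knight, each remaining statement checks out:
  Yusuf (knave): "I am a knight if Liam is a knave" — false. ✓
  Anika (knight): "either Liam is a knight or Yusuf is a knave" — true. ✓
This is the unique consistent assignment.

Liam is a knave, Yusuf is a knave, and Anika is a knight.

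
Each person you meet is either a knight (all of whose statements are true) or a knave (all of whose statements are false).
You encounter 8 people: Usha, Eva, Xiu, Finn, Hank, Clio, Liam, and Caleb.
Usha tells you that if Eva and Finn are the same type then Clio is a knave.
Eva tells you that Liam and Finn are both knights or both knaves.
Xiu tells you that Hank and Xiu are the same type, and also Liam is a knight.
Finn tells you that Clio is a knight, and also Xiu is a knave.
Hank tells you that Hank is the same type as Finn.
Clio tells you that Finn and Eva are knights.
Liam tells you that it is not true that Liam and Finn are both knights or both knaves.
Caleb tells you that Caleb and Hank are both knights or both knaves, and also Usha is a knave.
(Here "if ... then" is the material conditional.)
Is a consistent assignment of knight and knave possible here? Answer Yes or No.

No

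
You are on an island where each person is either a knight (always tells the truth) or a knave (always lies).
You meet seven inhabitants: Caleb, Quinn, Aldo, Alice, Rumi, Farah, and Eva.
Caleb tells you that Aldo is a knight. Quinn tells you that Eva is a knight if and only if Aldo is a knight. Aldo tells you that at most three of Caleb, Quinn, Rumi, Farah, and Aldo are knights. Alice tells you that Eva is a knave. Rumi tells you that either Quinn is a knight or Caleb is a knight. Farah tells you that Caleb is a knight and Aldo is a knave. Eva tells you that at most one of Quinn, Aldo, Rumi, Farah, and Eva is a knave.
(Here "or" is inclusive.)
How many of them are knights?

4

The unique consistent assignment is Caleb=knight, Quinn=knave, Aldo=knight, Alice=knight, Rumi=knight, Farah=knave, Eva=knave.
That has 4 knights.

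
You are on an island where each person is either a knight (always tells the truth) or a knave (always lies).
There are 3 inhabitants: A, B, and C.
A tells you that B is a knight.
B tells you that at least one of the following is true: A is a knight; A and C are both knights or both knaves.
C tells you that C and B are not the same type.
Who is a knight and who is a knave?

Knights: C. Knaves: A and B.

A is a knave, and the claim "B is a knight" is indeed False.
B is a knave, so "at least one of the following is true: A is a knight; A and C are both knights or both knaves" must be False — and it is.
C is a knight, and the claim "C and B are not the same type" is indeed true.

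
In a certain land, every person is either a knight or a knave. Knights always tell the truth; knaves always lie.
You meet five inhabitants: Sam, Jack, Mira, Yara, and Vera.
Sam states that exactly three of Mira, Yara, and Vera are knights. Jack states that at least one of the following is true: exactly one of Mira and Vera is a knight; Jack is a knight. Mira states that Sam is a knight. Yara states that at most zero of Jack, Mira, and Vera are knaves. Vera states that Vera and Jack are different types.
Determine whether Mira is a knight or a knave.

Mira is a knave.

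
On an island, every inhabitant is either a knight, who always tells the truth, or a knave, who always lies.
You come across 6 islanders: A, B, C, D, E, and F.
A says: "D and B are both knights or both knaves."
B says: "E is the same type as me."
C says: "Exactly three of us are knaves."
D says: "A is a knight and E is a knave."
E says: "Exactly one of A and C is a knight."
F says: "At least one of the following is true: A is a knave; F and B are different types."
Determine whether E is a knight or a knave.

E is a knight.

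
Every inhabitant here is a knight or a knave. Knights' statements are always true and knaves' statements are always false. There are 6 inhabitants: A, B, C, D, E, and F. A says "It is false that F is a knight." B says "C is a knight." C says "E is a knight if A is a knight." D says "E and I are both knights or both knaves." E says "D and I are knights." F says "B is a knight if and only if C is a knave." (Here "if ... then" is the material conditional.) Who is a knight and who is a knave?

A is a knight, and the claim "it is false that F is a knight" is indeed True.
Since B is a knight, "C is a knight" needs to be True, which holds.
C is a knight, so "E is a knight if A is a knight" must be True — and it is.
D is a knight, so "E and I are both knights or both knaves" must be True — and it is.
E (knight): "D and I are knights" — True. ✓
F is a knave, so "B is a knight if and only if C is a knave" must be false — and it is.

A is a knight, B is a knight, C is a knight, D is a knight, E is a knight, and F is a knave.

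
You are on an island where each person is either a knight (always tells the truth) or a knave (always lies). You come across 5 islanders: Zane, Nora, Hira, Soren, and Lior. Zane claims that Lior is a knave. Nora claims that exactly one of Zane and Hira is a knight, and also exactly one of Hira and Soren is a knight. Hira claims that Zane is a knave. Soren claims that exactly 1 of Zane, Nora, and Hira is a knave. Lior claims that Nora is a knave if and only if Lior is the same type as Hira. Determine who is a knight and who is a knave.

Knights: Zane, Nora, and Soren. Knaves: Hira and Lior.

Zane is a knight, and the claim "Lior is a knave" is indeed true.
Nora is a knight, so "exactly one of Zane and Hira is a knight, and also exactly one of Hira and Soren is a knight" must be true — and it is.
Hira is a knave; "Zane is a knave" is false, as required.
As a knight, Soren's statement "exactly 1 of Zane, Nora, and Hira is a knave" should be true; it is.
Lior is a knave, and the claim "Nora is a knave if and only if Lior is the same type as Hira" is indeed false.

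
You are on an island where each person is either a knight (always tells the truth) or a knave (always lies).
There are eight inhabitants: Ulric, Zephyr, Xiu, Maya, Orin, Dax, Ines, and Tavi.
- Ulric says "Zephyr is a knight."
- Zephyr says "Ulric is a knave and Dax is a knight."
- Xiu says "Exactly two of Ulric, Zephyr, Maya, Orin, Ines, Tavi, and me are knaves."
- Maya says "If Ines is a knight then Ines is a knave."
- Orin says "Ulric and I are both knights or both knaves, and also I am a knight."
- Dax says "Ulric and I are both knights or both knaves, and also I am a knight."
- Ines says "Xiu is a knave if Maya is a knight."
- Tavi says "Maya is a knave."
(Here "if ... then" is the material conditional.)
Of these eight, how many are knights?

The unique consistent assignment is Ulric=knave, Zephyr=knave, Xiu=knave, Maya=knave, Orin=knave, Dax=knave, Ines=knight, Tavi=knight.
That has 2 knights.

2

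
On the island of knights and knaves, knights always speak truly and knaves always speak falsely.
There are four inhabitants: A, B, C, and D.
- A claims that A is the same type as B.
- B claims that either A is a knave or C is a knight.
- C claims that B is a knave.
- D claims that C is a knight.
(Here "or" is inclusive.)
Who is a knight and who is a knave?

Knights: B. Knaves: A, C, and D.

Suppose A is a knight. Then A's statement "A is the same type as B" would have to be true. Checking the 8 ways to assign the others, none is consistent with every speaker.
(For instance, with B=knight, C=knave, D=knave, B's claim "either A is a knave or C is a knight" comes out false where it would need to be true.)
So A must be a knave, making "A is the same type as B" false. Taking A=knave, B=knight, C=knave, D=knave, each remaining statement checks out:
  B (knight): "either A is a knave or C is a knight" — true. ✓
  C (knave): "B is a knave" — false. ✓
  D (knave): "C is a knight" — false. ✓
This is the unique consistent assignment.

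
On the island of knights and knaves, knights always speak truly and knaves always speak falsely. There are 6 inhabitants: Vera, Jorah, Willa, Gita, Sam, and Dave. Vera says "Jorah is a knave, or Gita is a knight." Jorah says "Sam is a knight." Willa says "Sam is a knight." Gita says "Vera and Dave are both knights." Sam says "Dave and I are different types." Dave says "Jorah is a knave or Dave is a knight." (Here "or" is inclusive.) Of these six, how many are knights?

3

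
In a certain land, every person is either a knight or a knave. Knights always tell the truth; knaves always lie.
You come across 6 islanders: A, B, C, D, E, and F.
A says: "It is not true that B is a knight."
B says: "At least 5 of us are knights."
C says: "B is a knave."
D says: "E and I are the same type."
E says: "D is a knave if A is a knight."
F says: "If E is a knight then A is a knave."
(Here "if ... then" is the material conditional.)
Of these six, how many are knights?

3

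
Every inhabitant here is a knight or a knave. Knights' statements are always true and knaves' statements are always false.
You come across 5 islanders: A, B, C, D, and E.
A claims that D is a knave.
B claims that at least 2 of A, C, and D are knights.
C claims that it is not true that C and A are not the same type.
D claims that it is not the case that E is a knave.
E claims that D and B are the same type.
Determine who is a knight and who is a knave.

A is a knight, B is a knight, C is a knight, D is a knave, and E is a knave.

A is a knight; "D is a knave" is True, as required.
B is a knight; "at least 2 of A, C, and D are knights" is True, as required.
C is a knight, and the claim "it is not true that C and A are not the same type" is indeed True.
D is a knave, so "it is not the case that E is a knave" must be false — and it is.
As a knave, E's statement "D and B are the same type" should be false; it is.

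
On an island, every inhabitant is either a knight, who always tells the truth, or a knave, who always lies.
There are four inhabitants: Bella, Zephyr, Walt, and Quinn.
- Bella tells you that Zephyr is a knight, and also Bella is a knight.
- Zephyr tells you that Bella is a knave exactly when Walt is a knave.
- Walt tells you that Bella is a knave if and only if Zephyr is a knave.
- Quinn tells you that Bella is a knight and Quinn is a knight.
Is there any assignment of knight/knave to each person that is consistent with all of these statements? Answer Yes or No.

Yes

One consistent assignment: Bella=knight, Zephyr=knight, Walt=knight, Quinn=knight.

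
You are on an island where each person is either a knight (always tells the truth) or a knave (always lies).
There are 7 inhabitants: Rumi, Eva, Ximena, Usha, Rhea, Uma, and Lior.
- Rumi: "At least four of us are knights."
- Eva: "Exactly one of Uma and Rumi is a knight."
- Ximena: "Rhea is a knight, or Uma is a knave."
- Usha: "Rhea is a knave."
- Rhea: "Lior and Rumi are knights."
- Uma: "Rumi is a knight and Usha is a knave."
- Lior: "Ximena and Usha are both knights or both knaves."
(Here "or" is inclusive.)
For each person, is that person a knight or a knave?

Rumi is a knave, Eva is a knave, Ximena is a knight, Usha is a knight, Rhea is a knave, Uma is a knave, and Lior is a knight.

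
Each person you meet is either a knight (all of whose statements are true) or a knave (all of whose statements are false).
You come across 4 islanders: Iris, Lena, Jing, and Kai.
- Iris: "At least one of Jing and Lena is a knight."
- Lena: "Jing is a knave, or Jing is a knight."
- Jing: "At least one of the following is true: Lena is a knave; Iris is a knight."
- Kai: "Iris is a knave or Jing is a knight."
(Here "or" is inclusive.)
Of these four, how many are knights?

4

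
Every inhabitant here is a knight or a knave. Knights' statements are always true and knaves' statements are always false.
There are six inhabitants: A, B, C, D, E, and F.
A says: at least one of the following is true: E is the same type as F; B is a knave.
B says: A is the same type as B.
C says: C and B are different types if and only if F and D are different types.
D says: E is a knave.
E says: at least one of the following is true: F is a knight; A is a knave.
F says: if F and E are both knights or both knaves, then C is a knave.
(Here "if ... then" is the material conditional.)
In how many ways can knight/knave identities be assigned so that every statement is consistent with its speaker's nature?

2

Consistent assignments:
  A=knight, B=knave, C=knight, D=knight, E=knave, F=knave
  A=knight, B=knave, C=knave, D=knave, E=knight, F=knight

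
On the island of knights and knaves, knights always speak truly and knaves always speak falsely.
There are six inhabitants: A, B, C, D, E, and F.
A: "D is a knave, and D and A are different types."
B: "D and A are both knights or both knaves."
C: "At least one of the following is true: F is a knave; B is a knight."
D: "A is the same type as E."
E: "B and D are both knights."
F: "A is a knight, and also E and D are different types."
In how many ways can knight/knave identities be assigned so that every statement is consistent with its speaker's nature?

2

Consistent assignments:
  A=knight, B=knave, C=knight, D=knave, E=knave, F=knave
  A=knave, B=knave, C=knight, D=knight, E=knave, F=knave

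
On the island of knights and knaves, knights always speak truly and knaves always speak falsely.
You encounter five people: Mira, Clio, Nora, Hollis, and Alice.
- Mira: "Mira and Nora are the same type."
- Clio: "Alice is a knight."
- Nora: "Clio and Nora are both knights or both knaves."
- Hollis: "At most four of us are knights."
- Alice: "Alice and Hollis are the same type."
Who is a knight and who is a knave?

Mira is a knave, Clio is a knight, Nora is a knight, Hollis is a knight, and Alice is a knight.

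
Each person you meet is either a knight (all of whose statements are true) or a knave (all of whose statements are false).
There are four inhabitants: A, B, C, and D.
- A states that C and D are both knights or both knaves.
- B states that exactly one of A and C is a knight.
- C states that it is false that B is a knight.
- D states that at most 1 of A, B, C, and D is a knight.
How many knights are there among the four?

The unique consistent assignment is A=knight, B=knight, C=knave, D=knave.
That has 2 knights.

2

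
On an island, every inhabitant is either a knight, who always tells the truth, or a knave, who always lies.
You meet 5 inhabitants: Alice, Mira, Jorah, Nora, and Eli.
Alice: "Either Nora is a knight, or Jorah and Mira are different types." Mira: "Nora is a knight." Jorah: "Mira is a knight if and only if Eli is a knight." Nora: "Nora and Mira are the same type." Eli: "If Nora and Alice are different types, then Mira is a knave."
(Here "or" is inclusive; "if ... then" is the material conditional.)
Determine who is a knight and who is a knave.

Alice is a knight, Mira is a knight, Jorah is a knight, Nora is a knight, and Eli is a knight.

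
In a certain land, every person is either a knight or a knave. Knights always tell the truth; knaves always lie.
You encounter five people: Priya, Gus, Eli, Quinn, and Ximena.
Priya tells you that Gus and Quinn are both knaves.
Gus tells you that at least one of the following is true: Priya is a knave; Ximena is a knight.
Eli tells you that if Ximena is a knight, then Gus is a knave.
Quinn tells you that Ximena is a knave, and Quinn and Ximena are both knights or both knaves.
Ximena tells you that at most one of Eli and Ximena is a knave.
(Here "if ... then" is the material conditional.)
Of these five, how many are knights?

The unique consistent assignment is Priya=knave, Gus=knight, Eli=knave, Quinn=knave, Ximena=knight.
That has 2 knights.

2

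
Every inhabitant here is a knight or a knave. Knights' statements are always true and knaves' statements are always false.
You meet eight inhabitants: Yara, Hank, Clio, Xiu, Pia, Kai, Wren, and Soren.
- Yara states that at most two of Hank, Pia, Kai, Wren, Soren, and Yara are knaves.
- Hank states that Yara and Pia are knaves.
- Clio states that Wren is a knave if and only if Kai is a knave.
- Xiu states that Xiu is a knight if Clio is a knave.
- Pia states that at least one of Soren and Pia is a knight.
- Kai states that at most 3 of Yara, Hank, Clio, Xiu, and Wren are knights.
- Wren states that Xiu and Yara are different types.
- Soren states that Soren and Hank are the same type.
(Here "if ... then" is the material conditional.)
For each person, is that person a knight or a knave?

Yara is a knave, Hank is a knight, Clio is a knave, Xiu is a knave, Pia is a knave, Kai is a knight, Wren is a knave, and Soren is a knave.

Since Yara is a knave, "at most two of Hank, Pia, Kai, Wren, Soren, and Yara are knaves" needs to be False, which holds.
As a knight, Hank's statement "Yara and Pia are knaves" should be true; it is.
As a knave, Clio's statement "Wren is a knave if and only if Kai is a knave" should be False; it is.
Xiu (knave): "Xiu is a knight if Clio is a knave" — False. ✓
Pia is a knave, and the claim "at least one of Soren and Pia is a knight" is indeed False.
Kai is a knight, so "at most 3 of Yara, Hank, Clio, Xiu, and Wren are knights" must be true — and it is.
Since Wren is a knave, "Xiu and Yara are different types" needs to be False, which holds.
Soren is a knave, so "Soren and Hank are the same type" must be False — and it is.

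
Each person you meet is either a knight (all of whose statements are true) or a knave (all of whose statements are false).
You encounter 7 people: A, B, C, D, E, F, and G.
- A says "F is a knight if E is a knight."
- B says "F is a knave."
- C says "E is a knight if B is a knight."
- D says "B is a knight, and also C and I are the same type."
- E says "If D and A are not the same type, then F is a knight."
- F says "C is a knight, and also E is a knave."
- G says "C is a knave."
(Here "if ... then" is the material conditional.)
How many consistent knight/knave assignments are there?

1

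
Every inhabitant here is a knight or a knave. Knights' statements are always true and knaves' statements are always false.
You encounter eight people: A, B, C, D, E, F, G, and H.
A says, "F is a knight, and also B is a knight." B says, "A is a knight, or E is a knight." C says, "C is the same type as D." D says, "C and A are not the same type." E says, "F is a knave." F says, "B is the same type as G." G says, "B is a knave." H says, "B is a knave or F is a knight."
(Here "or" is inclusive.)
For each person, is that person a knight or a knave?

A is a knave, B is a knight, C is a knight, D is a knight, E is a knight, F is a knave, G is a knave, and H is a knave.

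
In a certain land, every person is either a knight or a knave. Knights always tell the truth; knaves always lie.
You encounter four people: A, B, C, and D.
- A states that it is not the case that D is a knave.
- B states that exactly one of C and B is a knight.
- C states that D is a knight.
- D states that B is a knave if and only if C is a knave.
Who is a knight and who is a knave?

A is a knave, B is a knight, C is a knave, and D is a knave.

Suppose A is a knight. Then A's statement "it is not the case that D is a knave" would have to be true. Checking the 8 ways to assign the others, none is consistent with every speaker.
(For instance, with B=knight, C=knave, D=knave, A's claim "it is not the case that D is a knave" comes out false where it would need to be true.)
So A must be a knave, making "it is not the case that D is a knave" false. Taking A=knave, B=knight, C=knave, D=knave, each remaining statement checks out:
  B (knight): "exactly one of C and B is a knight" — true. ✓
  C (knave): "D is a knight" — false. ✓
  D (knave): "B is a knave if and only if C is a knave" — false. ✓
This is the unique consistent assignment.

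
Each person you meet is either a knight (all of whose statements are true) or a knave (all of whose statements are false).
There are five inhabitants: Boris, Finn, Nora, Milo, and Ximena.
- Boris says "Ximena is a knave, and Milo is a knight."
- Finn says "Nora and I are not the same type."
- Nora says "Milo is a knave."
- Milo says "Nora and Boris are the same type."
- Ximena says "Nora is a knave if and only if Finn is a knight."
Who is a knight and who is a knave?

Suppose Boris is a knight. Then Boris's statement "Ximena is a knave, and Milo is a knight" would have to be true. Checking the 16 ways to assign the others, none is consistent with every speaker.
(For instance, with Finn=knight, Nora=knave, Milo=knight, Ximena=knight, Boris's claim "Ximena is a knave, and Milo is a knight" comes out false where it would need to be true.)
So Boris must be a knave, making "Ximena is a knave, and Milo is a knight" false. Taking Boris=knave, Finn=knight, Nora=knave, Milo=knight, Ximena=knight, each remaining statement checks out:
  Finn (knight): "Nora and I are not the same type" — true. ✓
  Nora (knave): "Milo is a knave" — false. ✓
  Milo (knight): "Nora and Boris are the same type" — true. ✓
  Ximena (knight): "Nora is a knave if and only if Finn is a knight" — true. ✓
This is the unique consistent assignment.

Boris is a knave, Finn is a knight, Nora is a knave, Milo is a knight, and Ximena is a knight.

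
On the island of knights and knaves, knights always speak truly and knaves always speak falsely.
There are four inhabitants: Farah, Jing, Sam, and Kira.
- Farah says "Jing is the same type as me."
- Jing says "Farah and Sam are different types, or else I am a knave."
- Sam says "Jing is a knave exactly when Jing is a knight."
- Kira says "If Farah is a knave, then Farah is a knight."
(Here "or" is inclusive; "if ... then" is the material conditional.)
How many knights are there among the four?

3

The unique consistent assignment is Farah=knight, Jing=knight, Sam=knave, Kira=knight.
That has 3 knights.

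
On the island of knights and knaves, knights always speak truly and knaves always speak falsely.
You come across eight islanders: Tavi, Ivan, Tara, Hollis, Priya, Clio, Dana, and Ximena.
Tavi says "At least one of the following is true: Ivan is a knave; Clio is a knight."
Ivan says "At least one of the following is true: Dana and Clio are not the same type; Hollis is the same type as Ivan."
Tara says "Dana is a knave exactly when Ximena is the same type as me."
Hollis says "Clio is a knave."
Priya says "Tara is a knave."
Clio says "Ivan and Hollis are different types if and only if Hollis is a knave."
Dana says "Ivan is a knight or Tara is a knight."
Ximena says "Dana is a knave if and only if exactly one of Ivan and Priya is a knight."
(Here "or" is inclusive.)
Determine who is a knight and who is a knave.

Tavi (knight): "at least one of the following is true: Ivan is a knave; Clio is a knight" — true. ✓
As a knave, Ivan's statement "at least one of the following is true: Dana and Clio are not the same type; Hollis is the same type as Ivan" should be False; it is.
Tara is a knave; "Dana is a knave exactly when Ximena is the same type as me" is False, as required.
As a knight, Hollis's statement "Clio is a knave" should be true; it is.
Priya is a knight, so "Tara is a knave" must be true — and it is.
Clio (knave): "Ivan and Hollis are different types if and only if Hollis is a knave" — False. ✓
Dana is a knave, so "Ivan is a knight or Tara is a knight" must be False — and it is.
Ximena is a knight, so "Dana is a knave if and only if exactly one of Ivan and Priya is a knight" must be true — and it is.

Knights: Tavi, Hollis, Priya, and Ximena. Knaves: Ivan, Tara, Clio, and Dana.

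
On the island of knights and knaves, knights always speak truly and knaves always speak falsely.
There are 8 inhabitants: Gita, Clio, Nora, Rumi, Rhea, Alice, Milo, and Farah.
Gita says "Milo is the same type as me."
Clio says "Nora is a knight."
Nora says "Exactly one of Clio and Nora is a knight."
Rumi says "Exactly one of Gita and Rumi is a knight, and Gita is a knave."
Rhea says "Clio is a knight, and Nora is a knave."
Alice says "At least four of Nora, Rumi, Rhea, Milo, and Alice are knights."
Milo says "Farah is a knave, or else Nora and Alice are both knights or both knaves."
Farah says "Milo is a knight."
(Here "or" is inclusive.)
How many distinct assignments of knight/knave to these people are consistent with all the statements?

3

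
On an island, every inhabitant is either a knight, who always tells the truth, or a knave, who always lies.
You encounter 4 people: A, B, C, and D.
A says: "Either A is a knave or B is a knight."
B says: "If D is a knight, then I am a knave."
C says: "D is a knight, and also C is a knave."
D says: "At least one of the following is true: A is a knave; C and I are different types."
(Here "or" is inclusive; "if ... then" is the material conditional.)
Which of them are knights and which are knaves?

Knights: A and B. Knaves: C and D.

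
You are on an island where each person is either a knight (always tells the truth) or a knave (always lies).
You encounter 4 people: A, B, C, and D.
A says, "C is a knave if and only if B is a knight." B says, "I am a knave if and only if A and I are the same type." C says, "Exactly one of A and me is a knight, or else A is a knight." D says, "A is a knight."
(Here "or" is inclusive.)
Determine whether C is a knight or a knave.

C is a knight.

Consistent assignments: {A=knight, B=knave, C=knight, D=knight}; {A=knave, B=knight, C=knight, D=knave}
In every consistent assignment, C is a knight.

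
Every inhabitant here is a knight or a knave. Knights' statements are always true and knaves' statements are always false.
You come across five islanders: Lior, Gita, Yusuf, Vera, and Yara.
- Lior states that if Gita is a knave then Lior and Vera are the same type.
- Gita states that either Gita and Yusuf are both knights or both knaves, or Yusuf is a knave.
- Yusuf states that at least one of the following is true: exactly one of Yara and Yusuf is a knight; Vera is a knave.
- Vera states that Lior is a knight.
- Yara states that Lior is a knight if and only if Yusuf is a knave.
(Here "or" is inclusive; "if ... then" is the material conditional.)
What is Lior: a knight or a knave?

Lior is a knight.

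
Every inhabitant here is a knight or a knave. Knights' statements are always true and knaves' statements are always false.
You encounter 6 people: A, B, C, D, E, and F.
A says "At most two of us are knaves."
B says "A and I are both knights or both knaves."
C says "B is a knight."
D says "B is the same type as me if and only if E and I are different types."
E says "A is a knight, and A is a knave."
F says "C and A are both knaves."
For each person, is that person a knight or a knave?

A is a knight; "at most two of us are knaves" is True, as required.
B is a knight, and the claim "A and I are both knights or both knaves" is indeed True.
C (knight): "B is a knight" — True. ✓
D is a knight, so "B is the same type as me if and only if E and I are different types" must be True — and it is.
As a knave, E's statement "A is a knight, and A is a knave" should be false; it is.
F is a knave, so "C and A are both knaves" must be false — and it is.

Knights: A, B, C, and D. Knaves: E and F.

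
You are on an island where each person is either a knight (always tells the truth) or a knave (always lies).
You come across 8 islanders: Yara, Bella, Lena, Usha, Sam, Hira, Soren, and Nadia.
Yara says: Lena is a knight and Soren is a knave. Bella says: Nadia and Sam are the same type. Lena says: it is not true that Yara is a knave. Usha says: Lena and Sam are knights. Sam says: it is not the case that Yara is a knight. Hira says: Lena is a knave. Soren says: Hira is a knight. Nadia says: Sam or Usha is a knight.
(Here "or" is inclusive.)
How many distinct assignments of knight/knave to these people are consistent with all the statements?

2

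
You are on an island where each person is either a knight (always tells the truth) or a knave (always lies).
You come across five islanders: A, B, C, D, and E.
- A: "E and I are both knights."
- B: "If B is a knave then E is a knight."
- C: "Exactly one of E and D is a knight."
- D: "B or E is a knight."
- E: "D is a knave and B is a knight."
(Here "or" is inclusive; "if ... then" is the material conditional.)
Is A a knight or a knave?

Consistent assignments: {A=knave, B=knight, C=knight, D=knight, E=knave}; {A=knave, B=knave, C=knave, D=knave, E=knave}
In every consistent assignment, A is a knave.

A is a knave.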